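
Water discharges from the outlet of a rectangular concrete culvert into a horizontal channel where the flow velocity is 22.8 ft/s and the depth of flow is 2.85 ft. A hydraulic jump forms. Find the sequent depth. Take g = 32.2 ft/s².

Fr₁ = V₁/√(g·y₁) = 22.8/√(32.2×2.85) = 2.38.
Sequent-depth ratio: y₂/y₁ = ½[√(1 + 8Fr₁²) − 1] = ½[√46.32 − 1] = 2.90.
y₂ = 2.90 × 2.85 = 8.27 ft.

y₂ = 8.27 ft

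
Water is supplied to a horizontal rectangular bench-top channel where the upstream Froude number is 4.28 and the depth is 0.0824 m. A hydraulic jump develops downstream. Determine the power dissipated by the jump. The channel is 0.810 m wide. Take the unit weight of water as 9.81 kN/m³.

Fr₁ = 4.28 (given).
Sequent-depth ratio: y₂/y₁ = ½[√(1 + 8Fr₁²) − 1] = ½[√147.5 − 1] = 5.57.
y₂ = 5.57 × 0.0824 = 0.459 m.
Head loss: ΔE = (y₂ − y₁)³/(4y₁y₂) = (0.459 − 0.0824)³/(4×0.0824×0.459) = 0.0535/0.151 = 0.354 m.
V₁ = Fr₁·√(g·y₁) = 4.28×√(9.81×0.0824) = 3.85 m/s; q = V₁·y₁ = 0.317 m²/s. Q = q·b = 0.317 × 0.810 = 0.257 m³/s. P = γ·Q·ΔE = 9.81 × 0.257 × 0.354 = 0.891 kW.

P = 0.891 kW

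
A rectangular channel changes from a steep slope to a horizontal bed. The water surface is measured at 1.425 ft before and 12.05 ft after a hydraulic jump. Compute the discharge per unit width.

For a rectangular channel the momentum equation gives q² = ½·g·y₁·y₂·(y₁ + y₂) = ½×32.2×1.425×12.05×13.48 = 3725.
q = √3725 = 61.03 ft²/s.

q = 61.03 ft²/s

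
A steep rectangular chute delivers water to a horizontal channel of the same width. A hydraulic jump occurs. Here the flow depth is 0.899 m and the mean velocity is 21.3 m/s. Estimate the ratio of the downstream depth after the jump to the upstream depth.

y₂/y₁ = 9.66

Fr₁ = V₁/√(g·y₁) = 21.3/√(9.81×0.899) = 7.17.
By Bélanger, y₂/y₁ = ½[√(1 + 8Fr₁²) − 1] = ½[√412.5 − 1] = 9.66.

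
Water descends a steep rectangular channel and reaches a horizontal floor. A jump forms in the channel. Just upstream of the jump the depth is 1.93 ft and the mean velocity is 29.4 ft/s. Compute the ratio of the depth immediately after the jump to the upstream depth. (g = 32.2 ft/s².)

Fr₁ = V₁/√(g·y₁) = 29.4/√(32.2×1.93) = 3.73.
Bélanger equation: y₂/y₁ = ½[√(1 + 8Fr₁²) − 1] = ½[√112.3 − 1] = 4.80.

y₂/y₁ = 4.80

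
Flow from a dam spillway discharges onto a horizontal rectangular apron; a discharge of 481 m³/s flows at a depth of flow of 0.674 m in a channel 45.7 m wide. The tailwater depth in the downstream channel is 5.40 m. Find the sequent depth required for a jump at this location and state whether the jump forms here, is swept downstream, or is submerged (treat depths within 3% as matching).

q = Q/b = 481/45.7 = 10.5 m²/s; V₁ = q/y₁ = 15.6 m/s. Fr₁ = V₁/√(g·y₁) = 6.07.
By Bélanger, y₂/y₁ = ½[√(1 + 8Fr₁²) − 1] = ½[√296.1 − 1] = 8.10.
y₂ = 8.10 × 0.674 = 5.46 m.
Tailwater y_tw = 5.40 m: y_tw ≈ y₂, so the jump forms here.

y₂ = 5.46 m; the jump forms here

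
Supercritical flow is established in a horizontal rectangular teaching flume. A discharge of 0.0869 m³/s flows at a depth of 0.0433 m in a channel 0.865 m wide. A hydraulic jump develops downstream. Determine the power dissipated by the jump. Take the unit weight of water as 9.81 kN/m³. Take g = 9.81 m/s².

P = 0.0913 kW

q = Q/b = 0.0869/0.865 = 0.100 m²/s; V₁ = q/y₁ = 2.32 m/s. Fr₁ = V₁/√(g·y₁) = 3.56.
Bélanger equation: y₂/y₁ = ½[√(1 + 8Fr₁²) − 1] = ½[√102.4 − 1] = 4.56.
y₂ = 4.56 × 0.0433 = 0.197 m.
Head loss: ΔE = (y₂ − y₁)³/(4y₁y₂) = (0.197 − 0.0433)³/(4×0.0433×0.197) = 0.00366/0.0342 = 0.107 m.
P = γ·Q·ΔE = 9.81 × 0.0869 × 0.107 = 0.0913 kW.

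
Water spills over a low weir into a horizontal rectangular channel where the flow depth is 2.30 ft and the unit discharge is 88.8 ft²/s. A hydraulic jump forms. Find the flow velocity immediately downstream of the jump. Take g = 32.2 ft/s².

V₁ = q/y₁ = 88.8/2.30 = 38.6 ft/s. Fr₁ = V₁/√(g·y₁) = 38.6/√(32.2×2.30) = 4.49.
From the momentum equation for a rectangular channel, y₂/y₁ = ½[√(1 + 8Fr₁²) − 1] = ½[√162.0 − 1] = 5.86.
y₂ = 5.86 × 2.30 = 13.5 ft.
V₂ = q/y₂ = 88.8/13.5 = 6.58 ft/s.

V₂ = 6.58 ft/s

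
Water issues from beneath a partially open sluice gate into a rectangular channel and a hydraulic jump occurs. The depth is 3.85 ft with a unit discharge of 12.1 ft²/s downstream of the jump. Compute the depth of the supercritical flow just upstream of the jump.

y₁ = 0.538 ft

V₂ = q/y₂ = 12.1/3.85 = 3.14 ft/s; Fr₂ = V₂/√(g·y₂) = 0.282.
The Bélanger relation is symmetric: y₁/y₂ = ½[√(1 + 8Fr₂²) − 1] = ½[√1.637 − 1] = 0.140.
y₁ = 0.140 × 3.85 = 0.538 ft.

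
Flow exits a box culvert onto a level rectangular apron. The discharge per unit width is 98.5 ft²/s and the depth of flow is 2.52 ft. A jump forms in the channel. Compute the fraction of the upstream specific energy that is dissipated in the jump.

V₁ = q/y₁ = 98.5/2.52 = 39.1 ft/s. Fr₁ = V₁/√(g·y₁) = 39.1/√(32.2×2.52) = 4.34.
Bélanger equation: y₂/y₁ = ½[√(1 + 8Fr₁²) − 1] = ½[√151.6 − 1] = 5.66.
y₂ = 5.66 × 2.52 = 14.3 ft.
E₁ = y₁ + V₁²/2g = 26.2 ft. ΔE = (y₂ − y₁)³/(4y₁y₂) = 11.2 ft. ΔE/E₁ = 11.2/26.2 = 0.429.

ΔE/E₁ = 0.429 (42.9%)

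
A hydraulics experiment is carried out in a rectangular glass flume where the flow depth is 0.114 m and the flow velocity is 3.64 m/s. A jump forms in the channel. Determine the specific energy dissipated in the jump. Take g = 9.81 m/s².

ΔE = 0.253 m

Fr₁ = V₁/√(g·y₁) = 3.64/√(9.81×0.114) = 3.44.
By Bélanger, y₂/y₁ = ½[√(1 + 8Fr₁²) − 1] = ½[√95.78 − 1] = 4.39.
y₂ = 4.39 × 0.114 = 0.501 m.
Head loss: ΔE = (y₂ − y₁)³/(4y₁y₂) = (0.501 − 0.114)³/(4×0.114×0.501) = 0.0579/0.228 = 0.253 m.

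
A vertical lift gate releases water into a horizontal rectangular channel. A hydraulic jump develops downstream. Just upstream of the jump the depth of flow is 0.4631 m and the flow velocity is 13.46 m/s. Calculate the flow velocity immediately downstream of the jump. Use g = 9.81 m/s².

V₂ = 1.594 m/s

Fr₁ = V₁/√(g·y₁) = 13.46/√(9.81×0.4631) = 6.315.
Sequent-depth ratio: y₂/y₁ = ½[√(1 + 8Fr₁²) − 1] = ½[√320.03 − 1] = 8.445.
y₂ = 8.445 × 0.4631 = 3.911 m.
q = V₁·y₁ = 13.46 × 0.4631 = 6.233 m²/s.
V₂ = q/y₂ = 6.233/3.911 = 1.594 m/s.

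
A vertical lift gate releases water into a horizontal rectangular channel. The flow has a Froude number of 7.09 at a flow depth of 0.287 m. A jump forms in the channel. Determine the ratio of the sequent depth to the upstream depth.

Fr₁ = 7.09 (given).
Conjugate-depth relation: y₂/y₁ = ½[√(1 + 8Fr₁²) − 1] = ½[√403.1 − 1] = 9.54.

y₂/y₁ = 9.54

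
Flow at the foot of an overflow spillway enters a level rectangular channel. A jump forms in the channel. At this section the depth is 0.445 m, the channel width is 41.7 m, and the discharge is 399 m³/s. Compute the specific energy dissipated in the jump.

ΔE = 17.6 m

q = Q/b = 399/41.7 = 9.57 m²/s; V₁ = q/y₁ = 21.5 m/s. Fr₁ = V₁/√(g·y₁) = 10.3.
Bélanger equation: y₂/y₁ = ½[√(1 + 8Fr₁²) − 1] = ½[√848.3 − 1] = 14.1.
y₂ = 14.1 × 0.445 = 6.26 m.
Head loss: ΔE = (y₂ − y₁)³/(4y₁y₂) = (6.26 − 0.445)³/(4×0.445×6.26) = 196/11.1 = 17.6 m.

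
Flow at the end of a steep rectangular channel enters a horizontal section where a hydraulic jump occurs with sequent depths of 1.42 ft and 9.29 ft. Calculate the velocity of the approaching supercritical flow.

V₁ = 33.6 ft/s

For a rectangular channel the momentum equation gives q² = ½·g·y₁·y₂·(y₁ + y₂) = ½×32.2×1.42×9.29×10.7 = 2275.
q = √2275 = 47.7 ft²/s.
V₁ = q/y₁ = 47.7/1.42 = 33.6 ft/s.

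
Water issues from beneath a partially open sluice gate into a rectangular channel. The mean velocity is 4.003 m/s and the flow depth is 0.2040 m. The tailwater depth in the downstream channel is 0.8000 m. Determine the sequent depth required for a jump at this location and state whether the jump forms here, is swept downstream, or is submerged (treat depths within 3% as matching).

Fr₁ = V₁/√(g·y₁) = 4.003/√(9.81×0.2040) = 2.830.
Conjugate-depth relation: y₂/y₁ = ½[√(1 + 8Fr₁²) − 1] = ½[√65.056 − 1] = 3.533.
y₂ = 3.533 × 0.2040 = 0.7207 m.
Tailwater y_tw = 0.8000 m: y_tw > y₂, so the jump is submerged.

y₂ = 0.7207 m; the jump is submerged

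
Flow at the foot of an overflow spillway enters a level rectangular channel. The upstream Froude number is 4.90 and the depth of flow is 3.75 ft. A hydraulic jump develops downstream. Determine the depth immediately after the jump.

Fr₁ = 4.90 (given).
By Bélanger, y₂/y₁ = ½[√(1 + 8Fr₁²) − 1] = ½[√193.1 − 1] = 6.45.
y₂ = 6.45 × 3.75 = 24.2 ft.

y₂ = 24.2 ft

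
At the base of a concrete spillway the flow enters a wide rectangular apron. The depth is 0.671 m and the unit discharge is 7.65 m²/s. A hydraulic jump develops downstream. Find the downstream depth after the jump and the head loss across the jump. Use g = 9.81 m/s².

V₁ = q/y₁ = 7.65/0.671 = 11.4 m/s. Fr₁ = V₁/√(g·y₁) = 11.4/√(9.81×0.671) = 4.44.
From the momentum equation for a rectangular channel, y₂/y₁ = ½[√(1 + 8Fr₁²) − 1] = ½[√159.0 − 1] = 5.80.
y₂ = 5.80 × 0.671 = 3.89 m.
V₂ = q/y₂ = 7.65/3.89 = 1.96 m/s. E₁ = y₁ + V₁²/2g = 7.30 m; E₂ = y₂ + V₂²/2g = 4.09 m. ΔE = E₁ − E₂ = 3.20 m.

y₂ = 3.89 m; ΔE = 3.20 m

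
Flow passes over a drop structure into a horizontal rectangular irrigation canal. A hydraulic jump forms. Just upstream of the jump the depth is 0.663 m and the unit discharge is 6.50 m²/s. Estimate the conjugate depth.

V₁ = q/y₁ = 6.50/0.663 = 9.80 m/s. Fr₁ = V₁/√(g·y₁) = 9.80/√(9.81×0.663) = 3.84.
Conjugate-depth relation: y₂/y₁ = ½[√(1 + 8Fr₁²) − 1] = ½[√119.2 − 1] = 4.96.
y₂ = 4.96 × 0.663 = 3.29 m.

y₂ = 3.29 m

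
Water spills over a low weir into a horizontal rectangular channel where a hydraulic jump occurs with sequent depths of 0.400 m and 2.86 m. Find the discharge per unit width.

For a rectangular channel the momentum equation gives q² = ½·g·y₁·y₂·(y₁ + y₂) = ½×9.81×0.400×2.86×3.26 = 18.3.
q = √18.3 = 4.28 m²/s.

q = 4.28 m²/s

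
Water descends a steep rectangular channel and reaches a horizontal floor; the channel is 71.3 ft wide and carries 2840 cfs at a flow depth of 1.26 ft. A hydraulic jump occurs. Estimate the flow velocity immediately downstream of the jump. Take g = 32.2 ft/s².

V₂ = 4.84 ft/s

q = Q/b = 2840/71.3 = 39.8 ft²/s; V₁ = q/y₁ = 31.6 ft/s. Fr₁ = V₁/√(g·y₁) = 4.96.
By Bélanger, y₂/y₁ = ½[√(1 + 8Fr₁²) − 1] = ½[√198.1 − 1] = 6.54.
y₂ = 6.54 × 1.26 = 8.24 ft.
V₂ = q/y₂ = 39.8/8.24 = 4.84 ft/s.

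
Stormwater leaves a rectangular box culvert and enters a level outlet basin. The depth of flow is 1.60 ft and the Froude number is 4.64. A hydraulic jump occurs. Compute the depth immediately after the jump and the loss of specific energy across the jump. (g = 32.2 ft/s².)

Fr₁ = 4.64 (given).
By Bélanger, y₂/y₁ = ½[√(1 + 8Fr₁²) − 1] = ½[√173.2 − 1] = 6.08.
y₂ = 6.08 × 1.60 = 9.73 ft.
Head loss: ΔE = (y₂ − y₁)³/(4y₁y₂) = (9.73 − 1.60)³/(4×1.60×9.73) = 537/62.3 = 8.63 ft.

y₂ = 9.73 ft; ΔE = 8.63 ft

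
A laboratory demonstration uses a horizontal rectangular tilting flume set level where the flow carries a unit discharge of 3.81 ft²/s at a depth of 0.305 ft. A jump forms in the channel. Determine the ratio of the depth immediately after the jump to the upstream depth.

V₁ = q/y₁ = 3.81/0.305 = 12.5 ft/s. Fr₁ = V₁/√(g·y₁) = 12.5/√(32.2×0.305) = 3.99.
Sequent-depth ratio: y₂/y₁ = ½[√(1 + 8Fr₁²) − 1] = ½[√128.1 − 1] = 5.16.

y₂/y₁ = 5.16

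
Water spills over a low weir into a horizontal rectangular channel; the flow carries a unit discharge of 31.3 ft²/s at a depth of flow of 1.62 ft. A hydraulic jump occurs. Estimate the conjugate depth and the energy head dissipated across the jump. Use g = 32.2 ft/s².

y₂ = 5.37 ft; ΔE = 1.52 ft

V₁ = q/y₁ = 31.3/1.62 = 19.3 ft/s. Fr₁ = V₁/√(g·y₁) = 19.3/√(32.2×1.62) = 2.68.
From the momentum equation for a rectangular channel, y₂/y₁ = ½[√(1 + 8Fr₁²) − 1] = ½[√58.25 − 1] = 3.32.
y₂ = 3.32 × 1.62 = 5.37 ft.
Head loss: ΔE = (y₂ − y₁)³/(4y₁y₂) = (5.37 − 1.62)³/(4×1.62×5.37) = 52.8/34.8 = 1.52 ft.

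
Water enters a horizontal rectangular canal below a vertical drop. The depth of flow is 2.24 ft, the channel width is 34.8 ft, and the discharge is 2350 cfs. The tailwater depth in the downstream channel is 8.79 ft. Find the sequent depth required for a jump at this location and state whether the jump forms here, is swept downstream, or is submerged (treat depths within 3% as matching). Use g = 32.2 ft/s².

y₂ = 10.2 ft; the jump is swept downstream

q = Q/b = 2350/34.8 = 67.5 ft²/s; V₁ = q/y₁ = 30.1 ft/s. Fr₁ = V₁/√(g·y₁) = 3.55.
Conjugate-depth relation: y₂/y₁ = ½[√(1 + 8Fr₁²) − 1] = ½[√101.8 − 1] = 4.54.
y₂ = 4.54 × 2.24 = 10.2 ft.
Tailwater y_tw = 8.79 ft: y_tw < y₂, so the jump is swept downstream.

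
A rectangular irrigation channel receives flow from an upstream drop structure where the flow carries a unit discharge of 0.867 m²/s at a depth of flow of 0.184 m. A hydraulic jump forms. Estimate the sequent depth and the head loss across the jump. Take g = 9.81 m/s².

y₂ = 0.825 m; ΔE = 0.434 m

V₁ = q/y₁ = 0.867/0.184 = 4.71 m/s. Fr₁ = V₁/√(g·y₁) = 4.71/√(9.81×0.184) = 3.51.
From the momentum equation for a rectangular channel, y₂/y₁ = ½[√(1 + 8Fr₁²) − 1] = ½[√99.40 − 1] = 4.49.
y₂ = 4.49 × 0.184 = 0.825 m.
Head loss: ΔE = (y₂ − y₁)³/(4y₁y₂) = (0.825 − 0.184)³/(4×0.184×0.825) = 0.264/0.607 = 0.434 m.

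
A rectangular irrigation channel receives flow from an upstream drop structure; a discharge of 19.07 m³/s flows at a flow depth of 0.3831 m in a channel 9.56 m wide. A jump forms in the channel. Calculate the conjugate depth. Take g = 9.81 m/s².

y₂ = 1.276 m

q = Q/b = 19.07/9.56 = 1.995 m²/s; V₁ = q/y₁ = 5.207 m/s. Fr₁ = V₁/√(g·y₁) = 2.686.
From the momentum equation for a rectangular channel, y₂/y₁ = ½[√(1 + 8Fr₁²) − 1] = ½[√58.713 − 1] = 3.331.
y₂ = 3.331 × 0.3831 = 1.276 m.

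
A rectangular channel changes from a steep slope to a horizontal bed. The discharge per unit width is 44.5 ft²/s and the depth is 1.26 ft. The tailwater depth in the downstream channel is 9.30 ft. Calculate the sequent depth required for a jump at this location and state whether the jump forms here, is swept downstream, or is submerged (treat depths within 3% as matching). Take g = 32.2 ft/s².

V₁ = q/y₁ = 44.5/1.26 = 35.3 ft/s. Fr₁ = V₁/√(g·y₁) = 35.3/√(32.2×1.26) = 5.54.
Sequent-depth ratio: y₂/y₁ = ½[√(1 + 8Fr₁²) − 1] = ½[√246.9 − 1] = 7.36.
y₂ = 7.36 × 1.26 = 9.27 ft.
Tailwater y_tw = 9.30 ft: y_tw ≈ y₂, so the jump forms here.

y₂ = 9.27 ft; the jump forms here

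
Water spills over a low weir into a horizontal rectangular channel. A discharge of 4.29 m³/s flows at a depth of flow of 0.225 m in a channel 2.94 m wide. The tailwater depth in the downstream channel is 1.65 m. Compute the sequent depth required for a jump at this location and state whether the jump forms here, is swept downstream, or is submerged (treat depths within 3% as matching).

q = Q/b = 4.29/2.94 = 1.46 m²/s; V₁ = q/y₁ = 6.49 m/s. Fr₁ = V₁/√(g·y₁) = 4.37.
Bélanger equation: y₂/y₁ = ½[√(1 + 8Fr₁²) − 1] = ½[√153.4 − 1] = 5.69.
y₂ = 5.69 × 0.225 = 1.28 m.
Tailwater y_tw = 1.65 m: y_tw > y₂, so the jump is submerged.

y₂ = 1.28 m; the jump is submerged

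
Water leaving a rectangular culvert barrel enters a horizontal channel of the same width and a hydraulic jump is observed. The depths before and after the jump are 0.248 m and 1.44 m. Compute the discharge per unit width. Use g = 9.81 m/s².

q = 1.72 m²/s

For a rectangular channel the momentum equation gives q² = ½·g·y₁·y₂·(y₁ + y₂) = ½×9.81×0.248×1.44×1.69 = 2.96.
q = √2.96 = 1.72 m²/s.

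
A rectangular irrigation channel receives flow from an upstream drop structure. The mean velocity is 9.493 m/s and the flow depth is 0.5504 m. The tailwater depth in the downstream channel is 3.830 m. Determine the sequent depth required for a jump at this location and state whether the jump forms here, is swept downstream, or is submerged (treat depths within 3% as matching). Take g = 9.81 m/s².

Fr₁ = V₁/√(g·y₁) = 9.493/√(9.81×0.5504) = 4.085.
By Bélanger, y₂/y₁ = ½[√(1 + 8Fr₁²) − 1] = ½[√134.52 − 1] = 5.299.
y₂ = 5.299 × 0.5504 = 2.917 m.
Tailwater y_tw = 3.830 m: y_tw > y₂, so the jump is submerged.

y₂ = 2.917 m; the jump is submerged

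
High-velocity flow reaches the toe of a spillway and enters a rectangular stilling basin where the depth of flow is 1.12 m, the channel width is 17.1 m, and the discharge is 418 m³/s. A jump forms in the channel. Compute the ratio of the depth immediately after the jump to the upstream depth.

y₂/y₁ = 8.83

q = Q/b = 418/17.1 = 24.4 m²/s; V₁ = q/y₁ = 21.8 m/s. Fr₁ = V₁/√(g·y₁) = 6.58.
Sequent-depth ratio: y₂/y₁ = ½[√(1 + 8Fr₁²) − 1] = ½[√347.8 − 1] = 8.83.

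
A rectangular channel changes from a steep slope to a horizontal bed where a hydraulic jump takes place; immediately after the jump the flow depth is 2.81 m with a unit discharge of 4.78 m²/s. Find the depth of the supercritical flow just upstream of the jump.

V₂ = q/y₂ = 4.78/2.81 = 1.70 m/s; Fr₂ = V₂/√(g·y₂) = 0.324.
From the momentum equation (using Fr₂), y₁/y₂ = ½[√(1 + 8Fr₂²) − 1] = ½[√1.840 − 1] = 0.178.
y₁ = 0.178 × 2.81 = 0.501 m.

y₁ = 0.501 m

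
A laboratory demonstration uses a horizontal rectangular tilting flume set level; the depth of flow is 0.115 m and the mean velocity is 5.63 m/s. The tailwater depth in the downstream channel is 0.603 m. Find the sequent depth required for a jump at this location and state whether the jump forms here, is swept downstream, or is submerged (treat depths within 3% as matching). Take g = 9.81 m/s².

Fr₁ = V₁/√(g·y₁) = 5.63/√(9.81×0.115) = 5.30.
From the momentum equation for a rectangular channel, y₂/y₁ = ½[√(1 + 8Fr₁²) − 1] = ½[√225.8 − 1] = 7.01.
y₂ = 7.01 × 0.115 = 0.806 m.
Tailwater y_tw = 0.603 m: y_tw < y₂, so the jump is swept downstream.

y₂ = 0.806 m; the jump is swept downstream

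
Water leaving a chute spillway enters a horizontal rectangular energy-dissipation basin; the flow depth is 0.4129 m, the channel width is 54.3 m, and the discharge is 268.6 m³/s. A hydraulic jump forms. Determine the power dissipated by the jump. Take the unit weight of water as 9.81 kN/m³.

P = 11426 kW

q = Q/b = 268.6/54.3 = 4.947 m²/s; V₁ = q/y₁ = 11.98 m/s. Fr₁ = V₁/√(g·y₁) = 5.953.
Conjugate-depth relation: y₂/y₁ = ½[√(1 + 8Fr₁²) − 1] = ½[√284.46 − 1] = 7.933.
y₂ = 7.933 × 0.4129 = 3.276 m.
Head loss: ΔE = (y₂ − y₁)³/(4y₁y₂) = (3.276 − 0.4129)³/(4×0.4129×3.276) = 23.46/5.410 = 4.336 m.
P = γ·Q·ΔE = 9.81 × 268.6 × 4.336 = 11426 kW.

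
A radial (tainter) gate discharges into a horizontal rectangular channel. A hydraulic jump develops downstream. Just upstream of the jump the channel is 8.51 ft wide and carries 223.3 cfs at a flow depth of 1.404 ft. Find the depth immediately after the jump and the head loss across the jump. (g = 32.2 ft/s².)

y₂ = 4.861 ft; ΔE = 1.514 ft

q = Q/b = 223.3/8.51 = 26.24 ft²/s; V₁ = q/y₁ = 18.69 ft/s. Fr₁ = V₁/√(g·y₁) = 2.780.
From the momentum equation for a rectangular channel, y₂/y₁ = ½[√(1 + 8Fr₁²) − 1] = ½[√62.809 − 1] = 3.463.
y₂ = 3.463 × 1.404 = 4.861 ft.
Head loss: ΔE = (y₂ − y₁)³/(4y₁y₂) = (4.861 − 1.404)³/(4×1.404×4.861) = 41.33/27.30 = 1.514 ft.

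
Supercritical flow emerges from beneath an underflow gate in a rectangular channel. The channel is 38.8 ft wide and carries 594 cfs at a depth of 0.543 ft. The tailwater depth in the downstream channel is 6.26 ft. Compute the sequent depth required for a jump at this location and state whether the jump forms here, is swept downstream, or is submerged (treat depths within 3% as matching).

q = Q/b = 594/38.8 = 15.3 ft²/s; V₁ = q/y₁ = 28.2 ft/s. Fr₁ = V₁/√(g·y₁) = 6.74.
Bélanger equation: y₂/y₁ = ½[√(1 + 8Fr₁²) − 1] = ½[√364.7 − 1] = 9.05.
y₂ = 9.05 × 0.543 = 4.91 ft.
Tailwater y_tw = 6.26 ft: y_tw > y₂, so the jump is submerged.

y₂ = 4.91 ft; the jump is submerged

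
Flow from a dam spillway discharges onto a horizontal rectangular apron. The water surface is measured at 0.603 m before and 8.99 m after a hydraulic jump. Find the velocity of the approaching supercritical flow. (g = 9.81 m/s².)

For a rectangular channel the momentum equation gives q² = ½·g·y₁·y₂·(y₁ + y₂) = ½×9.81×0.603×8.99×9.59 = 255.
q = √255 = 16.0 m²/s.
V₁ = q/y₁ = 16.0/0.603 = 26.5 m/s.

V₁ = 26.5 m/s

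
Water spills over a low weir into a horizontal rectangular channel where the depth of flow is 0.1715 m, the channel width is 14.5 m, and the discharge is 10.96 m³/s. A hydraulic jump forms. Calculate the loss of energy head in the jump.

ΔE = 0.3660 m

q = Q/b = 10.96/14.5 = 0.7559 m²/s; V₁ = q/y₁ = 4.407 m/s. Fr₁ = V₁/√(g·y₁) = 3.398.
Conjugate-depth relation: y₂/y₁ = ½[√(1 + 8Fr₁²) − 1] = ½[√93.366 − 1] = 4.331.
y₂ = 4.331 × 0.1715 = 0.7428 m.
Head loss: ΔE = (y₂ − y₁)³/(4y₁y₂) = (0.7428 − 0.1715)³/(4×0.1715×0.7428) = 0.1865/0.5096 = 0.3660 m.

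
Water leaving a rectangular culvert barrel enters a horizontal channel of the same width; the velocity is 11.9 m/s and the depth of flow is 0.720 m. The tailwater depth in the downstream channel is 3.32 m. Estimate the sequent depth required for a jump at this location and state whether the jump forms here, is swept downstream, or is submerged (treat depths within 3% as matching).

y₂ = 4.21 m; the jump is swept downstream

Fr₁ = V₁/√(g·y₁) = 11.9/√(9.81×0.720) = 4.48.
Bélanger equation: y₂/y₁ = ½[√(1 + 8Fr₁²) − 1] = ½[√161.4 − 1] = 5.85.
y₂ = 5.85 × 0.720 = 4.21 m.
Tailwater y_tw = 3.32 m: y_tw < y₂, so the jump is swept downstream.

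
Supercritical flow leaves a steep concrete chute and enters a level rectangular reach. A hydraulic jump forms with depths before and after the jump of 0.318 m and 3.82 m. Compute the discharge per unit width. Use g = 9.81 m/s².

For a rectangular channel the momentum equation gives q² = ½·g·y₁·y₂·(y₁ + y₂) = ½×9.81×0.318×3.82×4.14 = 24.7.
q = √24.7 = 4.97 m²/s.

q = 4.97 m²/s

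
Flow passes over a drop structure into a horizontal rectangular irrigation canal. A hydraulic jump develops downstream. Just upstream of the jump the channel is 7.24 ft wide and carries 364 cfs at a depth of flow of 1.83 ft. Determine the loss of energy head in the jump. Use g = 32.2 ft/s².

q = Q/b = 364/7.24 = 50.3 ft²/s; V₁ = q/y₁ = 27.5 ft/s. Fr₁ = V₁/√(g·y₁) = 3.58.
From the momentum equation for a rectangular channel, y₂/y₁ = ½[√(1 + 8Fr₁²) − 1] = ½[√103.5 − 1] = 4.59.
y₂ = 4.59 × 1.83 = 8.39 ft.
Head loss: ΔE = (y₂ − y₁)³/(4y₁y₂) = (8.39 − 1.83)³/(4×1.83×8.39) = 283/61.4 = 4.60 ft.

ΔE = 4.60 ft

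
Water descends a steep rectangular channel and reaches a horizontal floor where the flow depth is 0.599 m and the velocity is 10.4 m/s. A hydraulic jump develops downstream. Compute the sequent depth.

Fr₁ = V₁/√(g·y₁) = 10.4/√(9.81×0.599) = 4.29.
Conjugate-depth relation: y₂/y₁ = ½[√(1 + 8Fr₁²) − 1] = ½[√148.3 − 1] = 5.59.
y₂ = 5.59 × 0.599 = 3.35 m.

y₂ = 3.35 m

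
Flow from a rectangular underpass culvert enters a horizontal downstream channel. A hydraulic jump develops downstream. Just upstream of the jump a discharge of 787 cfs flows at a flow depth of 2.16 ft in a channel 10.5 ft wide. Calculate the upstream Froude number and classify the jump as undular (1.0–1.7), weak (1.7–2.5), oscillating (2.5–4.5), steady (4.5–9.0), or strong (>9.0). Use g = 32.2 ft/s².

q = Q/b = 787/10.5 = 75.0 ft²/s; V₁ = q/y₁ = 34.7 ft/s. Fr₁ = V₁/√(g·y₁) = 4.16.
Fr₁ = 4.16 lies in the oscillating range.

Fr₁ = 4.16; oscillating jump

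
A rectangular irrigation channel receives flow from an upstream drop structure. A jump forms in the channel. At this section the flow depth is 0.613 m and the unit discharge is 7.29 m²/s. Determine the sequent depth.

y₂ = 3.91 m

V₁ = q/y₁ = 7.29/0.613 = 11.9 m/s. Fr₁ = V₁/√(g·y₁) = 11.9/√(9.81×0.613) = 4.85.
By Bélanger, y₂/y₁ = ½[√(1 + 8Fr₁²) − 1] = ½[√189.1 − 1] = 6.38.
y₂ = 6.38 × 0.613 = 3.91 m.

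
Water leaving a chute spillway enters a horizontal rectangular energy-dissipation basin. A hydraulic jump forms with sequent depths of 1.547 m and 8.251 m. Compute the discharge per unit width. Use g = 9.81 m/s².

For a rectangular channel the momentum equation gives q² = ½·g·y₁·y₂·(y₁ + y₂) = ½×9.81×1.547×8.251×9.798 = 613.4.
q = √613.4 = 24.77 m²/s.

q = 24.77 m²/s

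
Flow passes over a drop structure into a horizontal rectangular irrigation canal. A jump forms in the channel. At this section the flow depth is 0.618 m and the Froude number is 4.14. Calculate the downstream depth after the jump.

y₂ = 3.32 m

Fr₁ = 4.14 (given).
Bélanger equation: y₂/y₁ = ½[√(1 + 8Fr₁²) − 1] = ½[√138.1 − 1] = 5.38.
y₂ = 5.38 × 0.618 = 3.32 m.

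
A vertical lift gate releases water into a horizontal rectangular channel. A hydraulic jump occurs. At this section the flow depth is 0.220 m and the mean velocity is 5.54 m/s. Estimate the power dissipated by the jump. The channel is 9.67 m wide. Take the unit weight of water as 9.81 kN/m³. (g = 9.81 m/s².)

Fr₁ = V₁/√(g·y₁) = 5.54/√(9.81×0.220) = 3.77.
Bélanger equation: y₂/y₁ = ½[√(1 + 8Fr₁²) − 1] = ½[√114.8 − 1] = 4.86.
y₂ = 4.86 × 0.220 = 1.07 m.
Head loss: ΔE = (y₂ − y₁)³/(4y₁y₂) = (1.07 − 0.220)³/(4×0.220×1.07) = 0.611/0.940 = 0.650 m.
q = V₁·y₁ = 5.54 × 0.220 = 1.22 m²/s. Q = q·b = 1.22 × 9.67 = 11.8 m³/s. P = γ·Q·ΔE = 9.81 × 11.8 × 0.650 = 75.1 kW.

P = 75.1 kW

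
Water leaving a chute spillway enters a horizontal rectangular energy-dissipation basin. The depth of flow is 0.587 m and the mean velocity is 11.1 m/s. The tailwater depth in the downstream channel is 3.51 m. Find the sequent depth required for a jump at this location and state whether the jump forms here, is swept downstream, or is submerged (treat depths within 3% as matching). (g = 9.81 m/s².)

y₂ = 3.56 m; the jump forms here

Fr₁ = V₁/√(g·y₁) = 11.1/√(9.81×0.587) = 4.63.
From the momentum equation for a rectangular channel, y₂/y₁ = ½[√(1 + 8Fr₁²) − 1] = ½[√172.2 − 1] = 6.06.
y₂ = 6.06 × 0.587 = 3.56 m.
Tailwater y_tw = 3.51 m: y_tw ≈ y₂, so the jump forms here.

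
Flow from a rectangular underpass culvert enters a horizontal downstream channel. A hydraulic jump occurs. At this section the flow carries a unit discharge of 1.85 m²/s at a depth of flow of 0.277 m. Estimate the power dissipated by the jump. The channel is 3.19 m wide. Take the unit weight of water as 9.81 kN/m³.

P = 58.7 kW

V₁ = q/y₁ = 1.85/0.277 = 6.68 m/s. Fr₁ = V₁/√(g·y₁) = 6.68/√(9.81×0.277) = 4.05.
From the momentum equation for a rectangular channel, y₂/y₁ = ½[√(1 + 8Fr₁²) − 1] = ½[√132.3 − 1] = 5.25.
y₂ = 5.25 × 0.277 = 1.45 m.
Head loss: ΔE = (y₂ − y₁)³/(4y₁y₂) = (1.45 − 0.277)³/(4×0.277×1.45) = 1.63/1.61 = 1.01 m.
Q = q·b = 1.85 × 3.19 = 5.90 m³/s. P = γ·Q·ΔE = 9.81 × 5.90 × 1.01 = 58.7 kW.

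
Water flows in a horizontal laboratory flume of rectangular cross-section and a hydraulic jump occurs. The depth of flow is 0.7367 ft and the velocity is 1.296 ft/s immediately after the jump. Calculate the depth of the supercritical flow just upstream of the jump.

y₁ = 0.09267 ft

Fr₂ = V₂/√(g·y₂) = 1.296/√(32.2×0.7367) = 0.2661.
Since the conjugate-depth ratio holds either way, y₁/y₂ = ½[√(1 + 8Fr₂²) − 1] = ½[√1.5664 − 1] = 0.1258.
y₁ = 0.1258 × 0.7367 = 0.09267 ft.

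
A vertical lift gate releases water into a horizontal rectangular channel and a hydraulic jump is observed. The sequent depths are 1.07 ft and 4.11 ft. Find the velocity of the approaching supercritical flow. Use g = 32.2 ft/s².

V₁ = 17.9 ft/s

For a rectangular channel the momentum equation gives q² = ½·g·y₁·y₂·(y₁ + y₂) = ½×32.2×1.07×4.11×5.18 = 367.
q = √367 = 19.2 ft²/s.
V₁ = q/y₁ = 19.2/1.07 = 17.9 ft/s.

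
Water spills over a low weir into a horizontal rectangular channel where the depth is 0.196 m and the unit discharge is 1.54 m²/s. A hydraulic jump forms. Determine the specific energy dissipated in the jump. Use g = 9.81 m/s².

V₁ = q/y₁ = 1.54/0.196 = 7.86 m/s. Fr₁ = V₁/√(g·y₁) = 7.86/√(9.81×0.196) = 5.67.
From the momentum equation for a rectangular channel, y₂/y₁ = ½[√(1 + 8Fr₁²) − 1] = ½[√257.9 − 1] = 7.53.
y₂ = 7.53 × 0.196 = 1.48 m.
V₂ = q/y₂ = 1.54/1.48 = 1.04 m/s. E₁ = y₁ + V₁²/2g = 3.34 m; E₂ = y₂ + V₂²/2g = 1.53 m. ΔE = E₁ − E₂ = 1.81 m.

ΔE = 1.81 m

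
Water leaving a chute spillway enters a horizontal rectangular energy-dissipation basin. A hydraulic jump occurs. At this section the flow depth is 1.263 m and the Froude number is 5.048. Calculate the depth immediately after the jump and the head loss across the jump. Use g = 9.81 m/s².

y₂ = 8.407 m; ΔE = 8.585 m

Fr₁ = 5.048 (given).
Bélanger equation: y₂/y₁ = ½[√(1 + 8Fr₁²) − 1] = ½[√204.86 − 1] = 6.656.
y₂ = 6.656 × 1.263 = 8.407 m.
Head loss: ΔE = (y₂ − y₁)³/(4y₁y₂) = (8.407 − 1.263)³/(4×1.263×8.407) = 364.6/42.47 = 8.585 m.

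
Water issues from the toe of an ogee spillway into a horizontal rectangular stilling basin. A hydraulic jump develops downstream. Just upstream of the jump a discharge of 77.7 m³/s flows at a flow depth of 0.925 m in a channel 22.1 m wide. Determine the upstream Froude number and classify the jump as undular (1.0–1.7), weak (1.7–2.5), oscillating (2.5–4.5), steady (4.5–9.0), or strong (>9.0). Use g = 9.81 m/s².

Fr₁ = 1.26; undular jump

q = Q/b = 77.7/22.1 = 3.52 m²/s; V₁ = q/y₁ = 3.80 m/s. Fr₁ = V₁/√(g·y₁) = 1.26.
Fr₁ = 1.26 lies in the undular range.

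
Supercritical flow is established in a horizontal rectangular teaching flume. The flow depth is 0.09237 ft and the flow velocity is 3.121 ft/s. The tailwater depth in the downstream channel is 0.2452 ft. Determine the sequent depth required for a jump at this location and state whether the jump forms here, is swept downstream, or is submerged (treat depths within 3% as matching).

y₂ = 0.1947 ft; the jump is submerged

Fr₁ = V₁/√(g·y₁) = 3.121/√(32.2×0.09237) = 1.810.
Sequent-depth ratio: y₂/y₁ = ½[√(1 + 8Fr₁²) − 1] = ½[√27.199 − 1] = 2.108.
y₂ = 2.108 × 0.09237 = 0.1947 ft.
Tailwater y_tw = 0.2452 ft: y_tw > y₂, so the jump is submerged.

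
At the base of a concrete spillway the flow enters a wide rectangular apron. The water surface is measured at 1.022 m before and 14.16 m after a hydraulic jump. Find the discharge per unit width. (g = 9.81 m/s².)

q = 32.83 m²/s

For a rectangular channel the momentum equation gives q² = ½·g·y₁·y₂·(y₁ + y₂) = ½×9.81×1.022×14.16×15.18 = 1078.
q = √1078 = 32.83 m²/s.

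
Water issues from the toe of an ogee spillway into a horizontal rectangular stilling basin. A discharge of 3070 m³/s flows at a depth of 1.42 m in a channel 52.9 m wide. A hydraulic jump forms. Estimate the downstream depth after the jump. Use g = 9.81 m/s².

q = Q/b = 3070/52.9 = 58.0 m²/s; V₁ = q/y₁ = 40.9 m/s. Fr₁ = V₁/√(g·y₁) = 11.0.
From the momentum equation for a rectangular channel, y₂/y₁ = ½[√(1 + 8Fr₁²) − 1] = ½[√960.2 − 1] = 15.0.
y₂ = 15.0 × 1.42 = 21.3 m.

y₂ = 21.3 m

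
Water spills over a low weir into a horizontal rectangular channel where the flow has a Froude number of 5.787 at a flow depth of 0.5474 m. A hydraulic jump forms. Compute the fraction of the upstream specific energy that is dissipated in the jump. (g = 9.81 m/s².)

ΔE/E₁ = 0.550 (55.0%)

Fr₁ = 5.787 (given).
Sequent-depth ratio: y₂/y₁ = ½[√(1 + 8Fr₁²) − 1] = ½[√268.91 − 1] = 7.699.
y₂ = 7.699 × 0.5474 = 4.215 m.
E₁ = y₁(1 + Fr₁²/2) = 0.5474×(1 + 5.787²/2) = 9.713 m. ΔE = (y₂ − y₁)³/(4y₁y₂) = 5.344 m. ΔE/E₁ = 5.344/9.713 = 0.550.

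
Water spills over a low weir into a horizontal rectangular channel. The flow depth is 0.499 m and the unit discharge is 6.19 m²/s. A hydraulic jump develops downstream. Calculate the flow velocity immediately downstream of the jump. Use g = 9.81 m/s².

V₁ = q/y₁ = 6.19/0.499 = 12.4 m/s. Fr₁ = V₁/√(g·y₁) = 12.4/√(9.81×0.499) = 5.61.
Sequent-depth ratio: y₂/y₁ = ½[√(1 + 8Fr₁²) − 1] = ½[√252.5 − 1] = 7.44.
y₂ = 7.44 × 0.499 = 3.71 m.
V₂ = q/y₂ = 6.19/3.71 = 1.67 m/s.

V₂ = 1.67 m/s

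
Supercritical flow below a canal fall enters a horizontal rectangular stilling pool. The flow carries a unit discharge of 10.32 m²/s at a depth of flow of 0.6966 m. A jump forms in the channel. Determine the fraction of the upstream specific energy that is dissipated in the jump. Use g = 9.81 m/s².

V₁ = q/y₁ = 10.32/0.6966 = 14.81 m/s. Fr₁ = V₁/√(g·y₁) = 14.81/√(9.81×0.6966) = 5.667.
Conjugate-depth relation: y₂/y₁ = ½[√(1 + 8Fr₁²) − 1] = ½[√257.94 − 1] = 7.530.
y₂ = 7.530 × 0.6966 = 5.246 m.
E₁ = y₁ + V₁²/2g = 11.88 m. ΔE = (y₂ − y₁)³/(4y₁y₂) = 6.440 m. ΔE/E₁ = 6.440/11.88 = 0.542.

ΔE/E₁ = 0.542 (54.2%)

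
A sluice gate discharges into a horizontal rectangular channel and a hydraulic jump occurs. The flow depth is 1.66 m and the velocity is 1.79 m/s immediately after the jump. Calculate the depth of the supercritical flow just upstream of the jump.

y₁ = 0.502 m

Fr₂ = V₂/√(g·y₂) = 1.79/√(9.81×1.66) = 0.444.
From the momentum equation (using Fr₂), y₁/y₂ = ½[√(1 + 8Fr₂²) − 1] = ½[√2.574 − 1] = 0.302.
y₁ = 0.302 × 1.66 = 0.502 m.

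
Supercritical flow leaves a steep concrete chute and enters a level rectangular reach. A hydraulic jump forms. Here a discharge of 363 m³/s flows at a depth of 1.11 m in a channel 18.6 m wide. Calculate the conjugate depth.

q = Q/b = 363/18.6 = 19.5 m²/s; V₁ = q/y₁ = 17.6 m/s. Fr₁ = V₁/√(g·y₁) = 5.33.
Sequent-depth ratio: y₂/y₁ = ½[√(1 + 8Fr₁²) − 1] = ½[√228.1 − 1] = 7.05.
y₂ = 7.05 × 1.11 = 7.83 m.

y₂ = 7.83 m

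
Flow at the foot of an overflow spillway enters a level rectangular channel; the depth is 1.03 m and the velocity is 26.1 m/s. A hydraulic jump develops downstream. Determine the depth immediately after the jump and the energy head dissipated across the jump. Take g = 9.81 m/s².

y₂ = 11.5 m; ΔE = 24.0 m

Fr₁ = V₁/√(g·y₁) = 26.1/√(9.81×1.03) = 8.21.
Bélanger equation: y₂/y₁ = ½[√(1 + 8Fr₁²) − 1] = ½[√540.3 − 1] = 11.1.
y₂ = 11.1 × 1.03 = 11.5 m.
Head loss: ΔE = (y₂ − y₁)³/(4y₁y₂) = (11.5 − 1.03)³/(4×1.03×11.5) = 1133/47.2 = 24.0 m.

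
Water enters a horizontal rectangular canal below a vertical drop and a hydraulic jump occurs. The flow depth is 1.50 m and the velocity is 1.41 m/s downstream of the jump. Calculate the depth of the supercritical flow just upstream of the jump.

Fr₂ = V₂/√(g·y₂) = 1.41/√(9.81×1.50) = 0.368.
Applying the sequent-depth relation in reverse, y₁/y₂ = ½[√(1 + 8Fr₂²) − 1] = ½[√2.081 − 1] = 0.221.
y₁ = 0.221 × 1.50 = 0.332 m.

y₁ = 0.332 m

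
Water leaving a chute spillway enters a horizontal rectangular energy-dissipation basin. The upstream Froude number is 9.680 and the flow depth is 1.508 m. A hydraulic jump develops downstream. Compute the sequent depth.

Fr₁ = 9.680 (given).
Conjugate-depth relation: y₂/y₁ = ½[√(1 + 8Fr₁²) − 1] = ½[√750.62 − 1] = 13.20.
y₂ = 13.20 × 1.508 = 19.90 m.

y₂ = 19.90 m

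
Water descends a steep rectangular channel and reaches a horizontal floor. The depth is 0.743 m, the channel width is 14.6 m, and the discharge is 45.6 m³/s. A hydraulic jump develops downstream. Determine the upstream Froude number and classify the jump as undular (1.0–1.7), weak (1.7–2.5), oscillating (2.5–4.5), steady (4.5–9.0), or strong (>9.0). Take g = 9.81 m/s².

Fr₁ = 1.56; undular jump

q = Q/b = 45.6/14.6 = 3.12 m²/s; V₁ = q/y₁ = 4.20 m/s. Fr₁ = V₁/√(g·y₁) = 1.56.
Fr₁ = 1.56 lies in the undular range.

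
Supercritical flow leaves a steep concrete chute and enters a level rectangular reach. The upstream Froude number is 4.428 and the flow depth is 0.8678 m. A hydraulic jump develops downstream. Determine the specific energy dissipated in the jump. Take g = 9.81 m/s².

Fr₁ = 4.428 (given).
Sequent-depth ratio: y₂/y₁ = ½[√(1 + 8Fr₁²) − 1] = ½[√157.86 − 1] = 5.782.
y₂ = 5.782 × 0.8678 = 5.018 m.
V₁ = Fr₁·√(g·y₁) = 4.428×√(9.81×0.8678) = 12.92 m/s; q = V₁·y₁ = 11.21 m²/s. V₂ = q/y₂ = 11.21/5.018 = 2.234 m/s. E₁ = y₁ + V₁²/2g = 9.375 m; E₂ = y₂ + V₂²/2g = 5.272 m. ΔE = E₁ − E₂ = 4.103 m.

ΔE = 4.103 m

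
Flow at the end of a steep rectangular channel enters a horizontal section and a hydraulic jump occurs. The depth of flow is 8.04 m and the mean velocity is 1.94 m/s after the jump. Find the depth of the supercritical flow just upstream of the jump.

y₁ = 0.705 m

Fr₂ = V₂/√(g·y₂) = 1.94/√(9.81×8.04) = 0.218.
Applying the sequent-depth relation in reverse, y₁/y₂ = ½[√(1 + 8Fr₂²) − 1] = ½[√1.382 − 1] = 0.0877.
y₁ = 0.0877 × 8.04 = 0.705 m.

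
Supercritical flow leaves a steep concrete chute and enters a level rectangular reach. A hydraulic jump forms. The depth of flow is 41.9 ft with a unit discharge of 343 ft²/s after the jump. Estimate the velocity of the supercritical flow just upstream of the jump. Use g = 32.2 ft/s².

V₂ = q/y₂ = 343/41.9 = 8.19 ft/s; Fr₂ = V₂/√(g·y₂) = 0.223.
Since the conjugate-depth ratio holds either way, y₁/y₂ = ½[√(1 + 8Fr₂²) − 1] = ½[√1.397 − 1] = 0.0910.
y₁ = 0.0910 × 41.9 = 3.81 ft.
V₁ = q/y₁ = 343/3.81 = 89.9 ft/s.

V₁ = 89.9 ft/s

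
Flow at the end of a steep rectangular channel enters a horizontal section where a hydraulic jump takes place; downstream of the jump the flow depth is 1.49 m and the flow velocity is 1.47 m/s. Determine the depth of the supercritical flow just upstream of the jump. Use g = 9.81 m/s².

Fr₂ = V₂/√(g·y₂) = 1.47/√(9.81×1.49) = 0.384.
From the momentum equation (using Fr₂), y₁/y₂ = ½[√(1 + 8Fr₂²) − 1] = ½[√2.183 − 1] = 0.239.
y₁ = 0.239 × 1.49 = 0.356 m.

y₁ = 0.356 m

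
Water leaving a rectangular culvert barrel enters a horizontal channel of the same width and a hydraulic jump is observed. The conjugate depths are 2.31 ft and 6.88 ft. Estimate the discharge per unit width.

q = 48.5 ft²/s

For a rectangular channel the momentum equation gives q² = ½·g·y₁·y₂·(y₁ + y₂) = ½×32.2×2.31×6.88×9.19 = 2351.
q = √2351 = 48.5 ft²/s.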